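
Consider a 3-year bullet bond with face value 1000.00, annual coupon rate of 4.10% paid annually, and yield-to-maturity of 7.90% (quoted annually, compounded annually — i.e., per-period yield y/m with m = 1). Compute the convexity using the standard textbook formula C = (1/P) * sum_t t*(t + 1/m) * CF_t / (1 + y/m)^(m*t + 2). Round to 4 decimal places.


Coupon per period c = face * coupon_rate / m = 41.000000
Periods per year m = 1; per-period yield y/m = 0.079000
Number of cashflows N = 3
Cashflows (t years, CF_t, discount factor 1/(1+y/m)^(m*t), PV):
  t = 1.0000: CF_t = 41.000000, DF = 0.926784, PV = 37.998146
  t = 2.0000: CF_t = 41.000000, DF = 0.858929, PV = 35.216076
  t = 3.0000: CF_t = 1041.000000, DF = 0.796041, PV = 828.679119
Price P = sum_t PV_t = 901.893341
Convexity numerator sum_t t*(t + 1/m) * CF_t / (1+y/m)^(m*t + 2):
  t = 1.0000: term = 65.275396
  t = 2.0000: term = 181.488591
  t = 3.0000: term = 8541.315263
Convexity = (1/P) * sum = 8788.079251 / 901.893341 = 9.744034

Answer: Convexity = 9.7440


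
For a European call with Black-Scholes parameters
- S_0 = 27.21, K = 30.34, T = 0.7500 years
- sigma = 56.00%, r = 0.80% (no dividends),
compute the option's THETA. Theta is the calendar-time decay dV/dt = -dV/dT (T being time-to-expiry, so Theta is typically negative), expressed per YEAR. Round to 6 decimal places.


d1 = 0.0303471362; d2 = -0.4546270900
phi(d1) = 0.3987586200; exp(-qT) = 1.0000000000; exp(-rT) = 0.9940179641
Theta = -S*exp(-qT)*phi(d1)*sigma/(2*sqrt(T)) - r*K*exp(-rT)*N(d2) + q*S*exp(-qT)*N(d1)
N(d1) = 0.5121048977; N(d2) = 0.3246887711; sqrt(T) = 0.8660254038
Term 1 = -27.2100 * 1.0000000000 * 0.3987586200 * 0.5600 / (2 * 0.8660254038) = -3.5080520279
Term 2 = -0.0080 * 30.3400 * 0.9940179641 * 0.3246887711 = -0.0783370235
Term 3 = 0 (no dividend yield, q = 0)
Theta = -3.5080520279 + (-0.0783370235) + (0.0000000000) = -3.586389

Answer: Theta = -3.586389


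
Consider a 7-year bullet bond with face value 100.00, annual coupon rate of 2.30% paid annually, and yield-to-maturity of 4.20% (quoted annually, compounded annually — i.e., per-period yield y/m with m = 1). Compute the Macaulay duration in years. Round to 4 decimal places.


Answer: Macaulay duration = 6.5110 years

Derivation:
Coupon per period c = face * coupon_rate / m = 2.300000
Periods per year m = 1; per-period yield y/m = 0.042000
Number of cashflows N = 7
Cashflows (t years, CF_t, discount factor 1/(1+y/m)^(m*t), PV):
  t = 1.0000: CF_t = 2.300000, DF = 0.959693, PV = 2.207294
  t = 2.0000: CF_t = 2.300000, DF = 0.921010, PV = 2.118324
  t = 3.0000: CF_t = 2.300000, DF = 0.883887, PV = 2.032941
  t = 4.0000: CF_t = 2.300000, DF = 0.848260, PV = 1.950999
  t = 5.0000: CF_t = 2.300000, DF = 0.814069, PV = 1.872360
  t = 6.0000: CF_t = 2.300000, DF = 0.781257, PV = 1.796890
  t = 7.0000: CF_t = 102.300000, DF = 0.749766, PV = 76.701102
Price P = sum_t PV_t = 88.679908
Macaulay numerator sum_t t * PV_t:
  t * PV_t at t = 1.0000: 2.207294
  t * PV_t at t = 2.0000: 4.236648
  t * PV_t at t = 3.0000: 6.098822
  t * PV_t at t = 4.0000: 7.803994
  t * PV_t at t = 5.0000: 9.361798
  t * PV_t at t = 6.0000: 10.781341
  t * PV_t at t = 7.0000: 536.907711
Macaulay duration D = (sum_t t * PV_t) / P = 577.397607 / 88.679908 = 6.511031


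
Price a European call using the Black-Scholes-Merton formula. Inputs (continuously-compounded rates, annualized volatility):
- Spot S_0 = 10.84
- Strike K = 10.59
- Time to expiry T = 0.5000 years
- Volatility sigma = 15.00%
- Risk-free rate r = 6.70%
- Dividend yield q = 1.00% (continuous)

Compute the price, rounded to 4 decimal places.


d1 = (ln(S/K) + (r - q + 0.5*sigma^2) * T) / (sigma * sqrt(T)) = 0.54171768
d2 = d1 - sigma * sqrt(T) = 0.43565166
exp(-rT) = 0.96705491; exp(-qT) = 0.99501248
C = S_0 * exp(-qT) * N(d1) - K * exp(-rT) * N(d2)
N(d1) = 0.70599349; N(d2) = 0.66845526
C = 10.8400 * 0.99501248 * 0.70599349 - 10.5900 * 0.96705491 * 0.66845526 = 0.7691

Answer: Price = 0.7691


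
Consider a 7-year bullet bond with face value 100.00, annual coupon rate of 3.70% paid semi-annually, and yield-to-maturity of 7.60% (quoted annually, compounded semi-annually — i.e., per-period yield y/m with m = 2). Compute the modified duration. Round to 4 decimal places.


Answer: Modified duration = 5.8874

Derivation:
Coupon per period c = face * coupon_rate / m = 1.850000
Periods per year m = 2; per-period yield y/m = 0.038000
Number of cashflows N = 14
Cashflows (t years, CF_t, discount factor 1/(1+y/m)^(m*t), PV):
  t = 0.5000: CF_t = 1.850000, DF = 0.963391, PV = 1.782274
  t = 1.0000: CF_t = 1.850000, DF = 0.928122, PV = 1.717027
  t = 1.5000: CF_t = 1.850000, DF = 0.894145, PV = 1.654168
  t = 2.0000: CF_t = 1.850000, DF = 0.861411, PV = 1.593611
  t = 2.5000: CF_t = 1.850000, DF = 0.829876, PV = 1.535271
  t = 3.0000: CF_t = 1.850000, DF = 0.799495, PV = 1.479066
  t = 3.5000: CF_t = 1.850000, DF = 0.770227, PV = 1.424919
  t = 4.0000: CF_t = 1.850000, DF = 0.742030, PV = 1.372755
  t = 4.5000: CF_t = 1.850000, DF = 0.714865, PV = 1.322500
  t = 5.0000: CF_t = 1.850000, DF = 0.688694, PV = 1.274084
  t = 5.5000: CF_t = 1.850000, DF = 0.663482, PV = 1.227442
  t = 6.0000: CF_t = 1.850000, DF = 0.639193, PV = 1.182506
  t = 6.5000: CF_t = 1.850000, DF = 0.615793, PV = 1.139216
  t = 7.0000: CF_t = 101.850000, DF = 0.593249, PV = 60.422416
Price P = sum_t PV_t = 79.127254
First compute Macaulay numerator sum_t t * PV_t:
  t * PV_t at t = 0.5000: 0.891137
  t * PV_t at t = 1.0000: 1.717027
  t * PV_t at t = 1.5000: 2.481252
  t * PV_t at t = 2.0000: 3.187222
  t * PV_t at t = 2.5000: 3.838177
  t * PV_t at t = 3.0000: 4.437199
  t * PV_t at t = 3.5000: 4.987217
  t * PV_t at t = 4.0000: 5.491018
  t * PV_t at t = 4.5000: 5.951248
  t * PV_t at t = 5.0000: 6.370422
  t * PV_t at t = 5.5000: 6.750929
  t * PV_t at t = 6.0000: 7.095038
  t * PV_t at t = 6.5000: 7.404905
  t * PV_t at t = 7.0000: 422.956910
Macaulay duration D = 483.559700 / 79.127254 = 6.111165
Modified duration = D / (1 + y/m) = 6.111165 / (1 + 0.038000) = 5.887442


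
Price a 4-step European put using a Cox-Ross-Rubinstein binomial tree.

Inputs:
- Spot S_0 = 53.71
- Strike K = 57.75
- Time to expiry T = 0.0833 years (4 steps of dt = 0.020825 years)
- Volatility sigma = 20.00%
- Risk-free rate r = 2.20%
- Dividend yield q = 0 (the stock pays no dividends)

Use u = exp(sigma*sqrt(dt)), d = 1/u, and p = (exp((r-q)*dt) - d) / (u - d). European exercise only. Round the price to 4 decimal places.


Answer: Price = V(0,0) = 4.0932

Derivation:
dt = T/N = 0.020825
u = exp(sigma*sqrt(dt)) = 1.029282; d = 1/u = 0.971551
p = (exp((r-q)*dt) - d) / (u - d) = 0.500723
Discount per step: exp(-r*dt) = 0.999542
Stock lattice S(k, i) with i counting down-moves:
  k=0: S(0,0) = 53.7100
  k=1: S(1,0) = 55.2828; S(1,1) = 52.1820
  k=2: S(2,0) = 56.9016; S(2,1) = 53.7100; S(2,2) = 50.6975
  k=3: S(3,0) = 58.5678; S(3,1) = 55.2828; S(3,2) = 52.1820; S(3,3) = 49.2552
  k=4: S(4,0) = 60.2828; S(4,1) = 56.9016; S(4,2) = 53.7100; S(4,3) = 50.6975; S(4,4) = 47.8539
Terminal payoffs V(N, i) = max(K - S_T, 0):
  V(4,0) = 0.000000; V(4,1) = 0.848444; V(4,2) = 4.040000; V(4,3) = 7.052544; V(4,4) = 9.896118
Backward induction: V(k, i) = exp(-r*dt) * [p * V(k+1, i) + (1-p) * V(k+1, i+1)].
  V(3,0) = exp(-r*dt) * [p*0.000000 + (1-p)*0.848444] = 0.423415
  V(3,1) = exp(-r*dt) * [p*0.848444 + (1-p)*4.040000] = 2.440797
  V(3,2) = exp(-r*dt) * [p*4.040000 + (1-p)*7.052544] = 5.541555
  V(3,3) = exp(-r*dt) * [p*7.052544 + (1-p)*9.896118] = 8.468395
  V(2,0) = exp(-r*dt) * [p*0.423415 + (1-p)*2.440797] = 1.429992
  V(2,1) = exp(-r*dt) * [p*2.440797 + (1-p)*5.541555] = 3.987108
  V(2,2) = exp(-r*dt) * [p*5.541555 + (1-p)*8.468395] = 6.999652
  V(1,0) = exp(-r*dt) * [p*1.429992 + (1-p)*3.987108] = 2.705462
  V(1,1) = exp(-r*dt) * [p*3.987108 + (1-p)*6.999652] = 5.488688
  V(0,0) = exp(-r*dt) * [p*2.705462 + (1-p)*5.488688] = 4.093188


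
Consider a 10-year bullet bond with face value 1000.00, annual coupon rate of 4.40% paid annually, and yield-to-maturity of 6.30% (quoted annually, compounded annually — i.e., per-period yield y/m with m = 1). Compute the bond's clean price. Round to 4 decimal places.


Coupon per period c = face * coupon_rate / m = 44.000000
Periods per year m = 1; per-period yield y/m = 0.063000
Number of cashflows N = 10
Cashflows (t years, CF_t, discount factor 1/(1+y/m)^(m*t), PV):
  t = 1.0000: CF_t = 44.000000, DF = 0.940734, PV = 41.392286
  t = 2.0000: CF_t = 44.000000, DF = 0.884980, PV = 38.939121
  t = 3.0000: CF_t = 44.000000, DF = 0.832531, PV = 36.631347
  t = 4.0000: CF_t = 44.000000, DF = 0.783190, PV = 34.460345
  t = 5.0000: CF_t = 44.000000, DF = 0.736773, PV = 32.418010
  t = 6.0000: CF_t = 44.000000, DF = 0.693107, PV = 30.496717
  t = 7.0000: CF_t = 44.000000, DF = 0.652029, PV = 28.689292
  t = 8.0000: CF_t = 44.000000, DF = 0.613386, PV = 26.988986
  t = 9.0000: CF_t = 44.000000, DF = 0.577033, PV = 25.389450
  t = 10.0000: CF_t = 1044.000000, DF = 0.542834, PV = 566.719105
Price P = sum_t PV_t = 862.124658

Answer: Price = 862.1247


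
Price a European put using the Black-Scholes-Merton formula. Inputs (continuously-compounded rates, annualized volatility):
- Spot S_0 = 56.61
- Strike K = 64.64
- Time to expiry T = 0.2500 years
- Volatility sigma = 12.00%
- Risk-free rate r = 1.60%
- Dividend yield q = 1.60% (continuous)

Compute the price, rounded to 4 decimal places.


d1 = (ln(S/K) + (r - q + 0.5*sigma^2) * T) / (sigma * sqrt(T)) = -2.18079610
d2 = d1 - sigma * sqrt(T) = -2.24079610
exp(-rT) = 0.99600799; exp(-qT) = 0.99600799
P = K * exp(-rT) * N(-d2) - S_0 * exp(-qT) * N(-d1)
N(-d1) = 0.98540075; N(-d2) = 0.98748036
P = 64.6400 * 0.99600799 * 0.98748036 - 56.6100 * 0.99600799 * 0.98540075 = 8.0151

Answer: Price = 8.0151


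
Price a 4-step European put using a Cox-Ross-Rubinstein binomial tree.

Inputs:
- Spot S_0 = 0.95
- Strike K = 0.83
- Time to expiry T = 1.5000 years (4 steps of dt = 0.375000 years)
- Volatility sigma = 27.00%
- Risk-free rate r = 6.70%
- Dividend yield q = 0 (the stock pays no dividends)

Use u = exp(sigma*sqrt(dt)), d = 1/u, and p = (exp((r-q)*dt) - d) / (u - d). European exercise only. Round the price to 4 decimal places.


Answer: Price = V(0,0) = 0.0430

Derivation:
dt = T/N = 0.375000
u = exp(sigma*sqrt(dt)) = 1.179795; d = 1/u = 0.847605
p = (exp((r-q)*dt) - d) / (u - d) = 0.535351
Discount per step: exp(-r*dt) = 0.975188
Stock lattice S(k, i) with i counting down-moves:
  k=0: S(0,0) = 0.9500
  k=1: S(1,0) = 1.1208; S(1,1) = 0.8052
  k=2: S(2,0) = 1.3223; S(2,1) = 0.9500; S(2,2) = 0.6825
  k=3: S(3,0) = 1.5601; S(3,1) = 1.1208; S(3,2) = 0.8052; S(3,3) = 0.5785
  k=4: S(4,0) = 1.8406; S(4,1) = 1.3223; S(4,2) = 0.9500; S(4,3) = 0.6825; S(4,4) = 0.4903
Terminal payoffs V(N, i) = max(K - S_T, 0):
  V(4,0) = 0.000000; V(4,1) = 0.000000; V(4,2) = 0.000000; V(4,3) = 0.147487; V(4,4) = 0.339660
Backward induction: V(k, i) = exp(-r*dt) * [p * V(k+1, i) + (1-p) * V(k+1, i+1)].
  V(3,0) = exp(-r*dt) * [p*0.000000 + (1-p)*0.000000] = 0.000000
  V(3,1) = exp(-r*dt) * [p*0.000000 + (1-p)*0.000000] = 0.000000
  V(3,2) = exp(-r*dt) * [p*0.000000 + (1-p)*0.147487] = 0.066829
  V(3,3) = exp(-r*dt) * [p*0.147487 + (1-p)*0.339660] = 0.230905
  V(2,0) = exp(-r*dt) * [p*0.000000 + (1-p)*0.000000] = 0.000000
  V(2,1) = exp(-r*dt) * [p*0.000000 + (1-p)*0.066829] = 0.030282
  V(2,2) = exp(-r*dt) * [p*0.066829 + (1-p)*0.230905] = 0.139517
  V(1,0) = exp(-r*dt) * [p*0.000000 + (1-p)*0.030282] = 0.013721
  V(1,1) = exp(-r*dt) * [p*0.030282 + (1-p)*0.139517] = 0.079027
  V(0,0) = exp(-r*dt) * [p*0.013721 + (1-p)*0.079027] = 0.042972


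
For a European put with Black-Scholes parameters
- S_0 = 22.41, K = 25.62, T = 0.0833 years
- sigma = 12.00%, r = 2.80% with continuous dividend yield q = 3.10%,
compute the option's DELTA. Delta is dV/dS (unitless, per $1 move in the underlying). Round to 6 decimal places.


d1 = -3.8550503056; d2 = -3.8896843928
phi(d1) = 0.0002364805; exp(-qT) = 0.9974210313; exp(-rT) = 0.9976703179
N(-d1) = 0.9999421471
Delta = -exp(-qT) * N(-d1) = -0.9974210313 * 0.9999421471 = -0.997363

Answer: Delta = -0.997363


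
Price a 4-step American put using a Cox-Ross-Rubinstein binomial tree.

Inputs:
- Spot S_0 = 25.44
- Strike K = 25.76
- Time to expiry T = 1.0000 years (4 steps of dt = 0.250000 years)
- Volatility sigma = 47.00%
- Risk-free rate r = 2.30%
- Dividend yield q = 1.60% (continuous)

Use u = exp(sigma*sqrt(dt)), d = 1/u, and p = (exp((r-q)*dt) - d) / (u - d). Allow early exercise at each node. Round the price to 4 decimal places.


dt = T/N = 0.250000
u = exp(sigma*sqrt(dt)) = 1.264909; d = 1/u = 0.790571
p = (exp((r-q)*dt) - d) / (u - d) = 0.445211
Discount per step: exp(-r*dt) = 0.994266
Stock lattice S(k, i) with i counting down-moves:
  k=0: S(0,0) = 25.4400
  k=1: S(1,0) = 32.1793; S(1,1) = 20.1121
  k=2: S(2,0) = 40.7039; S(2,1) = 25.4400; S(2,2) = 15.9001
  k=3: S(3,0) = 51.4867; S(3,1) = 32.1793; S(3,2) = 20.1121; S(3,3) = 12.5701
  k=4: S(4,0) = 65.1259; S(4,1) = 40.7039; S(4,2) = 25.4400; S(4,3) = 15.9001; S(4,4) = 9.9376
Terminal payoffs V(N, i) = max(K - S_T, 0):
  V(4,0) = 0.000000; V(4,1) = 0.000000; V(4,2) = 0.320000; V(4,3) = 9.859942; V(4,4) = 15.822428
Backward induction: V(k, i) = exp(-r*dt) * [p * V(k+1, i) + (1-p) * V(k+1, i+1)]; then take max(V_cont, immediate exercise) for American.
  V(3,0) = exp(-r*dt) * [p*0.000000 + (1-p)*0.000000] = 0.000000; exercise = 0.000000; V(3,0) = max -> 0.000000
  V(3,1) = exp(-r*dt) * [p*0.000000 + (1-p)*0.320000] = 0.176514; exercise = 0.000000; V(3,1) = max -> 0.176514
  V(3,2) = exp(-r*dt) * [p*0.320000 + (1-p)*9.859942] = 5.580470; exercise = 5.647878; V(3,2) = max -> 5.647878
  V(3,3) = exp(-r*dt) * [p*9.859942 + (1-p)*15.822428] = 13.092363; exercise = 13.189878; V(3,3) = max -> 13.189878
  V(2,0) = exp(-r*dt) * [p*0.000000 + (1-p)*0.176514] = 0.097367; exercise = 0.000000; V(2,0) = max -> 0.097367
  V(2,1) = exp(-r*dt) * [p*0.176514 + (1-p)*5.647878] = 3.193548; exercise = 0.320000; V(2,1) = max -> 3.193548
  V(2,2) = exp(-r*dt) * [p*5.647878 + (1-p)*13.189878] = 9.775721; exercise = 9.859942; V(2,2) = max -> 9.859942
  V(1,0) = exp(-r*dt) * [p*0.097367 + (1-p)*3.193548] = 1.804686; exercise = 0.000000; V(1,0) = max -> 1.804686
  V(1,1) = exp(-r*dt) * [p*3.193548 + (1-p)*9.859942] = 6.852472; exercise = 5.647878; V(1,1) = max -> 6.852472
  V(0,0) = exp(-r*dt) * [p*1.804686 + (1-p)*6.852472] = 4.578736; exercise = 0.320000; V(0,0) = max -> 4.578736

Answer: Price = V(0,0) = 4.5787


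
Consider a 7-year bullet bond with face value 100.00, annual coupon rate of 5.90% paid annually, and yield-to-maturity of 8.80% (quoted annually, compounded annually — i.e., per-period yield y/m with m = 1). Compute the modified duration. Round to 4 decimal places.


Coupon per period c = face * coupon_rate / m = 5.900000
Periods per year m = 1; per-period yield y/m = 0.088000
Number of cashflows N = 7
Cashflows (t years, CF_t, discount factor 1/(1+y/m)^(m*t), PV):
  t = 1.0000: CF_t = 5.900000, DF = 0.919118, PV = 5.422794
  t = 2.0000: CF_t = 5.900000, DF = 0.844777, PV = 4.984186
  t = 3.0000: CF_t = 5.900000, DF = 0.776450, PV = 4.581053
  t = 4.0000: CF_t = 5.900000, DF = 0.713649, PV = 4.210527
  t = 5.0000: CF_t = 5.900000, DF = 0.655927, PV = 3.869969
  t = 6.0000: CF_t = 5.900000, DF = 0.602874, PV = 3.556957
  t = 7.0000: CF_t = 105.900000, DF = 0.554112, PV = 58.680485
Price P = sum_t PV_t = 85.305971
First compute Macaulay numerator sum_t t * PV_t:
  t * PV_t at t = 1.0000: 5.422794
  t * PV_t at t = 2.0000: 9.968372
  t * PV_t at t = 3.0000: 13.743159
  t * PV_t at t = 4.0000: 16.842107
  t * PV_t at t = 5.0000: 19.349847
  t * PV_t at t = 6.0000: 21.341743
  t * PV_t at t = 7.0000: 410.763393
Macaulay duration D = 497.431415 / 85.305971 = 5.831144
Modified duration = D / (1 + y/m) = 5.831144 / (1 + 0.088000) = 5.359508

Answer: Modified duration = 5.3595


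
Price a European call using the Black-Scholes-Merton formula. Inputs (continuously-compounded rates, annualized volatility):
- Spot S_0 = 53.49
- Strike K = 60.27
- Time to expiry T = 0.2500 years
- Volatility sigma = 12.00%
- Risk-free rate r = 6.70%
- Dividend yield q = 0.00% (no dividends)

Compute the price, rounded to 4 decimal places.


Answer: Price = 0.0603

Derivation:
d1 = (ln(S/K) + (r - q + 0.5*sigma^2) * T) / (sigma * sqrt(T)) = -1.67982912
d2 = d1 - sigma * sqrt(T) = -1.73982912
exp(-rT) = 0.98338950; exp(-qT) = 1.00000000
C = S_0 * exp(-qT) * N(d1) - K * exp(-rT) * N(d2)
N(d1) = 0.04649528; N(d2) = 0.04094451
C = 53.4900 * 1.00000000 * 0.04649528 - 60.2700 * 0.98338950 * 0.04094451 = 0.0603


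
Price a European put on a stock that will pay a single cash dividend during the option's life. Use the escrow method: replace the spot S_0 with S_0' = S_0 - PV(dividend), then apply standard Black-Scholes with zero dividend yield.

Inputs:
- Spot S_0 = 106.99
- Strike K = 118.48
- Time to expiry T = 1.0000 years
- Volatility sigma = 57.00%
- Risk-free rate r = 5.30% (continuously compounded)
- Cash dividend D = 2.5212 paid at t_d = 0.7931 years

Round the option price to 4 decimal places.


PV(D) = D * exp(-r * t_d) = 2.5212 * 0.95883689 = 2.41741957
S_0' = S_0 - PV(D) = 106.9900 - 2.41741957 = 104.57258043
d1 = (ln(S_0'/K) + (r + sigma^2/2)*T) / (sigma*sqrt(T)) = 0.15892493
d2 = d1 - sigma*sqrt(T) = -0.41107507
exp(-rT) = 0.94838001
N(-d1) = 0.43686401; N(-d2) = 0.65949126
P = K * exp(-rT) * N(-d2) - S_0' * N(-d1) = 118.4800 * 0.94838001 * 0.65949126 - 104.57258043 * 0.43686401 = 28.4191

Answer: Price = 28.4191


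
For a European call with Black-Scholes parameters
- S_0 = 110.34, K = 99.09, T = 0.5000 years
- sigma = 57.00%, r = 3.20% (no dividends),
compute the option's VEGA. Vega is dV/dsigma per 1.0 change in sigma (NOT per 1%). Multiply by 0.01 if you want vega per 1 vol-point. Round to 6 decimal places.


d1 = 0.5080326019; d2 = 0.1049817366
phi(d1) = 0.3506428498; exp(-qT) = 1.0000000000; exp(-rT) = 0.9841273201
Vega = S * exp(-qT) * phi(d1) * sqrt(T) = 110.3400 * 1.0000000000 * 0.3506428498 * 0.7071067812 = 27.357913

Answer: Vega = 27.357913


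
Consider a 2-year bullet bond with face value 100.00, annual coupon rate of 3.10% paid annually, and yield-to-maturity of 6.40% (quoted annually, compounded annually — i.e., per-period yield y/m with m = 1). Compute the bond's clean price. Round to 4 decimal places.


Answer: Price = 93.9835

Derivation:
Coupon per period c = face * coupon_rate / m = 3.100000
Periods per year m = 1; per-period yield y/m = 0.064000
Number of cashflows N = 2
Cashflows (t years, CF_t, discount factor 1/(1+y/m)^(m*t), PV):
  t = 1.0000: CF_t = 3.100000, DF = 0.939850, PV = 2.913534
  t = 2.0000: CF_t = 103.100000, DF = 0.883317, PV = 91.070015
Price P = sum_t PV_t = 93.983549


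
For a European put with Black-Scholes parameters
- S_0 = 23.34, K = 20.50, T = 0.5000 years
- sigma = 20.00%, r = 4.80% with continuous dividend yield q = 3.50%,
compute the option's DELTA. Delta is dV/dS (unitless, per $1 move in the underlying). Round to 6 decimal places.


Answer: Delta = -0.147933

Derivation:
d1 = 1.0340994076; d2 = 0.8926780514
phi(d1) = 0.2337228364; exp(-qT) = 0.9826522357; exp(-rT) = 0.9762857098
N(-d1) = 0.1505448466
Delta = -exp(-qT) * N(-d1) = -0.9826522357 * 0.1505448466 = -0.147933


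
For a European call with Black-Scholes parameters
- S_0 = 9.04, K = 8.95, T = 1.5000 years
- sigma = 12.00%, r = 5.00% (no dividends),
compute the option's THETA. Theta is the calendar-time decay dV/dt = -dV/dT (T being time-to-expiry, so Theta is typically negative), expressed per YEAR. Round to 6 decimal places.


d1 = 0.6518748269; d2 = 0.5049054423
phi(d1) = 0.3225784462; exp(-qT) = 1.0000000000; exp(-rT) = 0.9277434863
Theta = -S*exp(-qT)*phi(d1)*sigma/(2*sqrt(T)) - r*K*exp(-rT)*N(d2) + q*S*exp(-qT)*N(d1)
N(d1) = 0.7427590373; N(d2) = 0.6931873743; sqrt(T) = 1.2247448714
Term 1 = -9.0400 * 1.0000000000 * 0.3225784462 * 0.1200 / (2 * 1.2247448714) = -0.1428595892
Term 2 = -0.0500 * 8.9500 * 0.9277434863 * 0.6931873743 = -0.2877872819
Term 3 = 0 (no dividend yield, q = 0)
Theta = -0.1428595892 + (-0.2877872819) + (0.0000000000) = -0.430647

Answer: Theta = -0.430647


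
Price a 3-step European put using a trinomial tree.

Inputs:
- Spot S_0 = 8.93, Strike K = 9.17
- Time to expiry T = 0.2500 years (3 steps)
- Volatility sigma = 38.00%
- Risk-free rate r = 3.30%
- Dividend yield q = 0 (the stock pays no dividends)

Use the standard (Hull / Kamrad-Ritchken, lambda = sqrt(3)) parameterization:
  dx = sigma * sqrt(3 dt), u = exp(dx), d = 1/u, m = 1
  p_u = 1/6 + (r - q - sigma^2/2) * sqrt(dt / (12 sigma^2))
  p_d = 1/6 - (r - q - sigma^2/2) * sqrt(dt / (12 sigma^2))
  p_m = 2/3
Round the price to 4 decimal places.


Answer: Price = V(0,0) = 0.7451

Derivation:
dt = T/N = 0.083333; dx = sigma*sqrt(3*dt) = 0.190000
u = exp(dx) = 1.209250; d = 1/u = 0.826959
p_u = 0.158070, p_m = 0.666667, p_d = 0.175263
Discount per step: exp(-r*dt) = 0.997254
Stock lattice S(k, j) with j the centered position index:
  k=0: S(0,+0) = 8.9300
  k=1: S(1,-1) = 7.3847; S(1,+0) = 8.9300; S(1,+1) = 10.7986
  k=2: S(2,-2) = 6.1069; S(2,-1) = 7.3847; S(2,+0) = 8.9300; S(2,+1) = 10.7986; S(2,+2) = 13.0582
  k=3: S(3,-3) = 5.0501; S(3,-2) = 6.1069; S(3,-1) = 7.3847; S(3,+0) = 8.9300; S(3,+1) = 10.7986; S(3,+2) = 13.0582; S(3,+3) = 15.7906
Terminal payoffs V(N, j) = max(K - S_T, 0):
  V(3,-3) = 4.119858; V(3,-2) = 3.063118; V(3,-1) = 1.785255; V(3,+0) = 0.240000; V(3,+1) = 0.000000; V(3,+2) = 0.000000; V(3,+3) = 0.000000
Backward induction: V(k, j) = exp(-r*dt) * [p_u * V(k+1, j+1) + p_m * V(k+1, j) + p_d * V(k+1, j-1)]
  V(2,-2) = exp(-r*dt) * [p_u*1.785255 + p_m*3.063118 + p_d*4.119858] = 3.037967
  V(2,-1) = exp(-r*dt) * [p_u*0.240000 + p_m*1.785255 + p_d*3.063118] = 1.760111
  V(2,+0) = exp(-r*dt) * [p_u*0.000000 + p_m*0.240000 + p_d*1.785255] = 0.471591
  V(2,+1) = exp(-r*dt) * [p_u*0.000000 + p_m*0.000000 + p_d*0.240000] = 0.041948
  V(2,+2) = exp(-r*dt) * [p_u*0.000000 + p_m*0.000000 + p_d*0.000000] = 0.000000
  V(1,-1) = exp(-r*dt) * [p_u*0.471591 + p_m*1.760111 + p_d*3.037967] = 1.775506
  V(1,+0) = exp(-r*dt) * [p_u*0.041948 + p_m*0.471591 + p_d*1.760111] = 0.627778
  V(1,+1) = exp(-r*dt) * [p_u*0.000000 + p_m*0.041948 + p_d*0.471591] = 0.110314
  V(0,+0) = exp(-r*dt) * [p_u*0.110314 + p_m*0.627778 + p_d*1.775506] = 0.745085


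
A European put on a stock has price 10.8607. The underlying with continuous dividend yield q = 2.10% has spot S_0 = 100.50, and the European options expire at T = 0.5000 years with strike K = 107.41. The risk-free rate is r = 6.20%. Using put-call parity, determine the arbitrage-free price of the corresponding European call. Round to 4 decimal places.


Put-call parity: C - P = S_0 * exp(-qT) - K * exp(-rT).
S_0 * exp(-qT) = 100.5000 * 0.98955493 = 99.45027072
K * exp(-rT) = 107.4100 * 0.96947557 = 104.13137130
C = P + S*exp(-qT) - K*exp(-rT)
C = 10.8607 + 99.45027072 - 104.13137130 = 6.1796

Answer: Call price = 6.1796


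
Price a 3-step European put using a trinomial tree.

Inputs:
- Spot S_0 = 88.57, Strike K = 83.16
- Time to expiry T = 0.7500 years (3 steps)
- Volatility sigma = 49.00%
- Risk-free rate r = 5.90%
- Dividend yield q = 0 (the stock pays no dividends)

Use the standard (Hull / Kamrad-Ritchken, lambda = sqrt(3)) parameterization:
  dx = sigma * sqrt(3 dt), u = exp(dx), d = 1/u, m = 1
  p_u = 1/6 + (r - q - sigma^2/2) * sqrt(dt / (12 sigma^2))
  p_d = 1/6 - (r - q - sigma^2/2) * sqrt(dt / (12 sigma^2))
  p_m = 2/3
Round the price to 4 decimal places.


dt = T/N = 0.250000; dx = sigma*sqrt(3*dt) = 0.424352
u = exp(dx) = 1.528600; d = 1/u = 0.654193
p_u = 0.148683, p_m = 0.666667, p_d = 0.184650
Discount per step: exp(-r*dt) = 0.985358
Stock lattice S(k, j) with j the centered position index:
  k=0: S(0,+0) = 88.5700
  k=1: S(1,-1) = 57.9419; S(1,+0) = 88.5700; S(1,+1) = 135.3881
  k=2: S(2,-2) = 37.9052; S(2,-1) = 57.9419; S(2,+0) = 88.5700; S(2,+1) = 135.3881; S(2,+2) = 206.9543
  k=3: S(3,-3) = 24.7973; S(3,-2) = 37.9052; S(3,-1) = 57.9419; S(3,+0) = 88.5700; S(3,+1) = 135.3881; S(3,+2) = 206.9543; S(3,+3) = 316.3504
Terminal payoffs V(N, j) = max(K - S_T, 0):
  V(3,-3) = 58.362673; V(3,-2) = 45.254800; V(3,-1) = 25.218102; V(3,+0) = 0.000000; V(3,+1) = 0.000000; V(3,+2) = 0.000000; V(3,+3) = 0.000000
Backward induction: V(k, j) = exp(-r*dt) * [p_u * V(k+1, j+1) + p_m * V(k+1, j) + p_d * V(k+1, j-1)]
  V(2,-2) = exp(-r*dt) * [p_u*25.218102 + p_m*45.254800 + p_d*58.362673] = 44.041616
  V(2,-1) = exp(-r*dt) * [p_u*0.000000 + p_m*25.218102 + p_d*45.254800] = 24.799856
  V(2,+0) = exp(-r*dt) * [p_u*0.000000 + p_m*0.000000 + p_d*25.218102] = 4.588342
  V(2,+1) = exp(-r*dt) * [p_u*0.000000 + p_m*0.000000 + p_d*0.000000] = 0.000000
  V(2,+2) = exp(-r*dt) * [p_u*0.000000 + p_m*0.000000 + p_d*0.000000] = 0.000000
  V(1,-1) = exp(-r*dt) * [p_u*4.588342 + p_m*24.799856 + p_d*44.041616] = 24.976594
  V(1,+0) = exp(-r*dt) * [p_u*0.000000 + p_m*4.588342 + p_d*24.799856] = 7.526350
  V(1,+1) = exp(-r*dt) * [p_u*0.000000 + p_m*0.000000 + p_d*4.588342] = 0.834832
  V(0,+0) = exp(-r*dt) * [p_u*0.834832 + p_m*7.526350 + p_d*24.976594] = 9.610809

Answer: Price = V(0,0) = 9.6108


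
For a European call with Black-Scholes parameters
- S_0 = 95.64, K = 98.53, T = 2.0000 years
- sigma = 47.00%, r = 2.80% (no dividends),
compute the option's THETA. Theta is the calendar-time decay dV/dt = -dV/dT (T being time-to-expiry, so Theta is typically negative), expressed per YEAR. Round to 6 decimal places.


d1 = 0.3718028722; d2 = -0.2928775021
phi(d1) = 0.3722992841; exp(-qT) = 1.0000000000; exp(-rT) = 0.9455391359
Theta = -S*exp(-qT)*phi(d1)*sigma/(2*sqrt(T)) - r*K*exp(-rT)*N(d2) + q*S*exp(-qT)*N(d1)
N(d1) = 0.6449801875; N(d2) = 0.3848078929; sqrt(T) = 1.4142135624
Term 1 = -95.6400 * 1.0000000000 * 0.3722992841 * 0.4700 / (2 * 1.4142135624) = -5.9167692577
Term 2 = -0.0280 * 98.5300 * 0.9455391359 * 0.3848078929 = -1.0038064791
Term 3 = 0 (no dividend yield, q = 0)
Theta = -5.9167692577 + (-1.0038064791) + (0.0000000000) = -6.920576

Answer: Theta = -6.920576


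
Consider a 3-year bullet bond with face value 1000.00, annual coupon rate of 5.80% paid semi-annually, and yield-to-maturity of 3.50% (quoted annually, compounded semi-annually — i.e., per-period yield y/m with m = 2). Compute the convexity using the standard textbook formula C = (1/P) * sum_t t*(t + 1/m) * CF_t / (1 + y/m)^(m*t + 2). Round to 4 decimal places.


Answer: Convexity = 9.2602

Derivation:
Coupon per period c = face * coupon_rate / m = 29.000000
Periods per year m = 2; per-period yield y/m = 0.017500
Number of cashflows N = 6
Cashflows (t years, CF_t, discount factor 1/(1+y/m)^(m*t), PV):
  t = 0.5000: CF_t = 29.000000, DF = 0.982801, PV = 28.501229
  t = 1.0000: CF_t = 29.000000, DF = 0.965898, PV = 28.011035
  t = 1.5000: CF_t = 29.000000, DF = 0.949285, PV = 27.529273
  t = 2.0000: CF_t = 29.000000, DF = 0.932959, PV = 27.055797
  t = 2.5000: CF_t = 29.000000, DF = 0.916913, PV = 26.590464
  t = 3.0000: CF_t = 1029.000000, DF = 0.901143, PV = 927.275675
Price P = sum_t PV_t = 1064.963473
Convexity numerator sum_t t*(t + 1/m) * CF_t / (1+y/m)^(m*t + 2):
  t = 0.5000: term = 13.764637
  t = 1.0000: term = 40.583695
  t = 1.5000: term = 79.771391
  t = 2.0000: term = 130.665669
  t = 2.5000: term = 192.627521
  t = 3.0000: term = 9404.361841
Convexity = (1/P) * sum = 9861.774753 / 1064.963473 = 9.260200


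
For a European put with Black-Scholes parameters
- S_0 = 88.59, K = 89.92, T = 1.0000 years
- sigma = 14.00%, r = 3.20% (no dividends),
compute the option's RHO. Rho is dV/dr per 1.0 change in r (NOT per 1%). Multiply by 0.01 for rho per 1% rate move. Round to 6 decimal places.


d1 = 0.1921328448; d2 = 0.0521328448
phi(d1) = 0.3916463369; exp(-qT) = 1.0000000000; exp(-rT) = 0.9685065821
N(-d2) = 0.4792114211
Rho = -K*T*exp(-rT)*N(-d2) = -89.9200 * 1.0000 * 0.9685065821 * 0.4792114211 = -41.733618

Answer: Rho = -41.733618


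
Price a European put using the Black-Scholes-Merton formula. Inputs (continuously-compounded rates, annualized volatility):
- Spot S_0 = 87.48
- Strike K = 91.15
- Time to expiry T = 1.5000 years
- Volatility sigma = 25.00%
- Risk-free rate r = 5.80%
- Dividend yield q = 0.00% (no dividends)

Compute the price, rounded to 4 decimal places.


Answer: Price = 8.5587

Derivation:
d1 = (ln(S/K) + (r - q + 0.5*sigma^2) * T) / (sigma * sqrt(T)) = 0.30301395
d2 = d1 - sigma * sqrt(T) = -0.00317227
exp(-rT) = 0.91667710; exp(-qT) = 1.00000000
P = K * exp(-rT) * N(-d2) - S_0 * exp(-qT) * N(-d1)
N(-d1) = 0.38093962; N(-d2) = 0.50126555
P = 91.1500 * 0.91667710 * 0.50126555 - 87.4800 * 1.00000000 * 0.38093962 = 8.5587


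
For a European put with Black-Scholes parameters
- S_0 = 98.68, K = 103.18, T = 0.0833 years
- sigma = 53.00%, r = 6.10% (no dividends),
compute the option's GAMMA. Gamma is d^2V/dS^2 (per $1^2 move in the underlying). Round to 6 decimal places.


d1 = -0.1818164662; d2 = -0.3347836849
phi(d1) = 0.3924025131; exp(-qT) = 1.0000000000; exp(-rT) = 0.9949315880
Gamma = exp(-qT) * phi(d1) / (S * sigma * sqrt(T)) = 1.0000000000 * 0.3924025131 / (98.6800 * 0.5300 * 0.2886173938) = 0.025996

Answer: Gamma = 0.025996


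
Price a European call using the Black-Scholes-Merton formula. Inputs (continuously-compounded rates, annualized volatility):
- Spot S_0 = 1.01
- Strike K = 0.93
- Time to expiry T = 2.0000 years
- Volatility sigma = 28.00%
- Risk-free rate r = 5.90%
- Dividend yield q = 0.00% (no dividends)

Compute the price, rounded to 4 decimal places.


d1 = (ln(S/K) + (r - q + 0.5*sigma^2) * T) / (sigma * sqrt(T)) = 0.70438195
d2 = d1 - sigma * sqrt(T) = 0.30840216
exp(-rT) = 0.88869605; exp(-qT) = 1.00000000
C = S_0 * exp(-qT) * N(d1) - K * exp(-rT) * N(d2)
N(d1) = 0.75940253; N(d2) = 0.62111183
C = 1.0100 * 1.00000000 * 0.75940253 - 0.9300 * 0.88869605 * 0.62111183 = 0.2537

Answer: Price = 0.2537


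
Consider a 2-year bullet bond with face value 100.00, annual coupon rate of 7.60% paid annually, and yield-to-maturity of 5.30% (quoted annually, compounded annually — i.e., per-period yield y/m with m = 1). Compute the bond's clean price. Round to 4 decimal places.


Coupon per period c = face * coupon_rate / m = 7.600000
Periods per year m = 1; per-period yield y/m = 0.053000
Number of cashflows N = 2
Cashflows (t years, CF_t, discount factor 1/(1+y/m)^(m*t), PV):
  t = 1.0000: CF_t = 7.600000, DF = 0.949668, PV = 7.217474
  t = 2.0000: CF_t = 107.600000, DF = 0.901869, PV = 97.041059
Price P = sum_t PV_t = 104.258533

Answer: Price = 104.2585


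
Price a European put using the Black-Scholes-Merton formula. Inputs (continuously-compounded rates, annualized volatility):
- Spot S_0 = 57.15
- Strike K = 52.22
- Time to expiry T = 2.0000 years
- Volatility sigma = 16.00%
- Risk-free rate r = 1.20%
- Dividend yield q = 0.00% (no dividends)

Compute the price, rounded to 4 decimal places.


Answer: Price = 2.3901

Derivation:
d1 = (ln(S/K) + (r - q + 0.5*sigma^2) * T) / (sigma * sqrt(T)) = 0.61789566
d2 = d1 - sigma * sqrt(T) = 0.39162149
exp(-rT) = 0.97628571; exp(-qT) = 1.00000000
P = K * exp(-rT) * N(-d2) - S_0 * exp(-qT) * N(-d1)
N(-d1) = 0.26832206; N(-d2) = 0.34766895
P = 52.2200 * 0.97628571 * 0.34766895 - 57.1500 * 1.00000000 * 0.26832206 = 2.3901


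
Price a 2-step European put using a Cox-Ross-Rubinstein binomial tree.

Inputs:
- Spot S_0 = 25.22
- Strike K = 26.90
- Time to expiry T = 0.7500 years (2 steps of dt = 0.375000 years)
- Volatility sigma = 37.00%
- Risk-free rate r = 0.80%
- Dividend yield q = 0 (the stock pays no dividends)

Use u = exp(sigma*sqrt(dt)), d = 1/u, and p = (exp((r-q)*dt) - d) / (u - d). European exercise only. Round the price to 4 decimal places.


dt = T/N = 0.375000
u = exp(sigma*sqrt(dt)) = 1.254300; d = 1/u = 0.797257
p = (exp((r-q)*dt) - d) / (u - d) = 0.450170
Discount per step: exp(-r*dt) = 0.997004
Stock lattice S(k, i) with i counting down-moves:
  k=0: S(0,0) = 25.2200
  k=1: S(1,0) = 31.6335; S(1,1) = 20.1068
  k=2: S(2,0) = 39.6778; S(2,1) = 25.2200; S(2,2) = 16.0303
Terminal payoffs V(N, i) = max(K - S_T, 0):
  V(2,0) = 0.000000; V(2,1) = 1.680000; V(2,2) = 10.869683
Backward induction: V(k, i) = exp(-r*dt) * [p * V(k+1, i) + (1-p) * V(k+1, i+1)].
  V(1,0) = exp(-r*dt) * [p*0.000000 + (1-p)*1.680000] = 0.920947
  V(1,1) = exp(-r*dt) * [p*1.680000 + (1-p)*10.869683] = 6.712592
  V(0,0) = exp(-r*dt) * [p*0.920947 + (1-p)*6.712592] = 4.093067

Answer: Price = V(0,0) = 4.0931


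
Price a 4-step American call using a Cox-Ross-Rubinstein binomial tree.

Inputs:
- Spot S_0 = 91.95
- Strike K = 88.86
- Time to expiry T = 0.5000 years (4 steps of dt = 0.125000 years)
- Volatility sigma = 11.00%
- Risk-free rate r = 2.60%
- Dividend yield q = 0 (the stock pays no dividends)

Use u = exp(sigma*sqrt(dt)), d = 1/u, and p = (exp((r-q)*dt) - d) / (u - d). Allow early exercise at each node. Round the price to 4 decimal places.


Answer: Price = V(0,0) = 5.5340

Derivation:
dt = T/N = 0.125000
u = exp(sigma*sqrt(dt)) = 1.039657; d = 1/u = 0.961856
p = (exp((r-q)*dt) - d) / (u - d) = 0.532120
Discount per step: exp(-r*dt) = 0.996755
Stock lattice S(k, i) with i counting down-moves:
  k=0: S(0,0) = 91.9500
  k=1: S(1,0) = 95.5965; S(1,1) = 88.4426
  k=2: S(2,0) = 99.3875; S(2,1) = 91.9500; S(2,2) = 85.0690
  k=3: S(3,0) = 103.3289; S(3,1) = 95.5965; S(3,2) = 88.4426; S(3,3) = 81.8241
  k=4: S(4,0) = 107.4267; S(4,1) = 99.3875; S(4,2) = 91.9500; S(4,3) = 85.0690; S(4,4) = 78.7030
Terminal payoffs V(N, i) = max(S_T - K, 0):
  V(4,0) = 18.566667; V(4,1) = 10.527534; V(4,2) = 3.090000; V(4,3) = 0.000000; V(4,4) = 0.000000
Backward induction: V(k, i) = exp(-r*dt) * [p * V(k+1, i) + (1-p) * V(k+1, i+1)]; then take max(V_cont, immediate exercise) for American.
  V(3,0) = exp(-r*dt) * [p*18.566667 + (1-p)*10.527534] = 14.757274; exercise = 14.468948; V(3,0) = max -> 14.757274
  V(3,1) = exp(-r*dt) * [p*10.527534 + (1-p)*3.090000] = 7.024789; exercise = 6.736463; V(3,1) = max -> 7.024789
  V(3,2) = exp(-r*dt) * [p*3.090000 + (1-p)*0.000000] = 1.638914; exercise = 0.000000; V(3,2) = max -> 1.638914
  V(3,3) = exp(-r*dt) * [p*0.000000 + (1-p)*0.000000] = 0.000000; exercise = 0.000000; V(3,3) = max -> 0.000000
  V(2,0) = exp(-r*dt) * [p*14.757274 + (1-p)*7.024789] = 11.103251; exercise = 10.527534; V(2,0) = max -> 11.103251
  V(2,1) = exp(-r*dt) * [p*7.024789 + (1-p)*1.638914] = 4.490227; exercise = 3.090000; V(2,1) = max -> 4.490227
  V(2,2) = exp(-r*dt) * [p*1.638914 + (1-p)*0.000000] = 0.869268; exercise = 0.000000; V(2,2) = max -> 0.869268
  V(1,0) = exp(-r*dt) * [p*11.103251 + (1-p)*4.490227] = 7.983159; exercise = 6.736463; V(1,0) = max -> 7.983159
  V(1,1) = exp(-r*dt) * [p*4.490227 + (1-p)*0.869268] = 2.786979; exercise = 0.000000; V(1,1) = max -> 2.786979
  V(0,0) = exp(-r*dt) * [p*7.983159 + (1-p)*2.786979] = 5.533953; exercise = 3.090000; V(0,0) = max -> 5.533953


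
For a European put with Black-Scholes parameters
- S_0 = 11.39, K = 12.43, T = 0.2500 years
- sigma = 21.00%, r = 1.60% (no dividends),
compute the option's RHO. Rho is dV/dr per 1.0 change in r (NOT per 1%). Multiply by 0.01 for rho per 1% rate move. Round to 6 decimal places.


Answer: Rho = -2.480353

Derivation:
d1 = -0.7415678863; d2 = -0.8465678863
phi(d1) = 0.3030371123; exp(-qT) = 1.0000000000; exp(-rT) = 0.9960079893
N(-d2) = 0.8013819900
Rho = -K*T*exp(-rT)*N(-d2) = -12.4300 * 0.2500 * 0.9960079893 * 0.8013819900 = -2.480353


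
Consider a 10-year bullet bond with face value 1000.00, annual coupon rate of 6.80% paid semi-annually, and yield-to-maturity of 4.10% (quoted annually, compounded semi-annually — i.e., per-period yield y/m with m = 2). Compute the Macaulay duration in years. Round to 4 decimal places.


Answer: Macaulay duration = 7.6927 years

Derivation:
Coupon per period c = face * coupon_rate / m = 34.000000
Periods per year m = 2; per-period yield y/m = 0.020500
Number of cashflows N = 20
Cashflows (t years, CF_t, discount factor 1/(1+y/m)^(m*t), PV):
  t = 0.5000: CF_t = 34.000000, DF = 0.979912, PV = 33.317001
  t = 1.0000: CF_t = 34.000000, DF = 0.960227, PV = 32.647723
  t = 1.5000: CF_t = 34.000000, DF = 0.940938, PV = 31.991889
  t = 2.0000: CF_t = 34.000000, DF = 0.922036, PV = 31.349230
  t = 2.5000: CF_t = 34.000000, DF = 0.903514, PV = 30.719481
  t = 3.0000: CF_t = 34.000000, DF = 0.885364, PV = 30.102382
  t = 3.5000: CF_t = 34.000000, DF = 0.867579, PV = 29.497680
  t = 4.0000: CF_t = 34.000000, DF = 0.850151, PV = 28.905125
  t = 4.5000: CF_t = 34.000000, DF = 0.833073, PV = 28.324473
  t = 5.0000: CF_t = 34.000000, DF = 0.816338, PV = 27.755485
  t = 5.5000: CF_t = 34.000000, DF = 0.799939, PV = 27.197928
  t = 6.0000: CF_t = 34.000000, DF = 0.783870, PV = 26.651571
  t = 6.5000: CF_t = 34.000000, DF = 0.768123, PV = 26.116189
  t = 7.0000: CF_t = 34.000000, DF = 0.752693, PV = 25.591562
  t = 7.5000: CF_t = 34.000000, DF = 0.737573, PV = 25.077474
  t = 8.0000: CF_t = 34.000000, DF = 0.722756, PV = 24.573712
  t = 8.5000: CF_t = 34.000000, DF = 0.708237, PV = 24.080071
  t = 9.0000: CF_t = 34.000000, DF = 0.694010, PV = 23.596346
  t = 9.5000: CF_t = 34.000000, DF = 0.680069, PV = 23.122338
  t = 10.0000: CF_t = 1034.000000, DF = 0.666407, PV = 689.065264
Price P = sum_t PV_t = 1219.682924
Macaulay numerator sum_t t * PV_t:
  t * PV_t at t = 0.5000: 16.658501
  t * PV_t at t = 1.0000: 32.647723
  t * PV_t at t = 1.5000: 47.987834
  t * PV_t at t = 2.0000: 62.698460
  t * PV_t at t = 2.5000: 76.798702
  t * PV_t at t = 3.0000: 90.307146
  t * PV_t at t = 3.5000: 103.241879
  t * PV_t at t = 4.0000: 115.620498
  t * PV_t at t = 4.5000: 127.460128
  t * PV_t at t = 5.0000: 138.777427
  t * PV_t at t = 5.5000: 149.588603
  t * PV_t at t = 6.0000: 159.909424
  t * PV_t at t = 6.5000: 169.755227
  t * PV_t at t = 7.0000: 179.140932
  t * PV_t at t = 7.5000: 188.081052
  t * PV_t at t = 8.0000: 196.589700
  t * PV_t at t = 8.5000: 204.680604
  t * PV_t at t = 9.0000: 212.367113
  t * PV_t at t = 9.5000: 219.662211
  t * PV_t at t = 10.0000: 6890.652643
Macaulay duration D = (sum_t t * PV_t) / P = 9382.625806 / 1219.682924 = 7.692676


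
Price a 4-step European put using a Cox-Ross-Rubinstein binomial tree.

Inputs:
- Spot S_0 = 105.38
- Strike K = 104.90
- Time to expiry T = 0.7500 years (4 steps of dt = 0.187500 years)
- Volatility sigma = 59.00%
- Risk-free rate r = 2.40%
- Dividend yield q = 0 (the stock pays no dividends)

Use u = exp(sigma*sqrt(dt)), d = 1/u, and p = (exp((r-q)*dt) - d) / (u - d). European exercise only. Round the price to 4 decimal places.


dt = T/N = 0.187500
u = exp(sigma*sqrt(dt)) = 1.291078; d = 1/u = 0.774547
p = (exp((r-q)*dt) - d) / (u - d) = 0.445207
Discount per step: exp(-r*dt) = 0.995510
Stock lattice S(k, i) with i counting down-moves:
  k=0: S(0,0) = 105.3800
  k=1: S(1,0) = 136.0538; S(1,1) = 81.6217
  k=2: S(2,0) = 175.6561; S(2,1) = 105.3800; S(2,2) = 63.2198
  k=3: S(3,0) = 226.7857; S(3,1) = 136.0538; S(3,2) = 81.6217; S(3,3) = 48.9667
  k=4: S(4,0) = 292.7980; S(4,1) = 175.6561; S(4,2) = 105.3800; S(4,3) = 63.2198; S(4,4) = 37.9270
Terminal payoffs V(N, i) = max(K - S_T, 0):
  V(4,0) = 0.000000; V(4,1) = 0.000000; V(4,2) = 0.000000; V(4,3) = 41.680179; V(4,4) = 66.973014
Backward induction: V(k, i) = exp(-r*dt) * [p * V(k+1, i) + (1-p) * V(k+1, i+1)].
  V(3,0) = exp(-r*dt) * [p*0.000000 + (1-p)*0.000000] = 0.000000
  V(3,1) = exp(-r*dt) * [p*0.000000 + (1-p)*0.000000] = 0.000000
  V(3,2) = exp(-r*dt) * [p*0.000000 + (1-p)*41.680179] = 23.020033
  V(3,3) = exp(-r*dt) * [p*41.680179 + (1-p)*66.973014] = 55.462315
  V(2,0) = exp(-r*dt) * [p*0.000000 + (1-p)*0.000000] = 0.000000
  V(2,1) = exp(-r*dt) * [p*0.000000 + (1-p)*23.020033] = 12.714003
  V(2,2) = exp(-r*dt) * [p*23.020033 + (1-p)*55.462315] = 40.834603
  V(1,0) = exp(-r*dt) * [p*0.000000 + (1-p)*12.714003] = 7.021965
  V(1,1) = exp(-r*dt) * [p*12.714003 + (1-p)*40.834603] = 28.187973
  V(0,0) = exp(-r*dt) * [p*7.021965 + (1-p)*28.187973] = 18.680460

Answer: Price = V(0,0) = 18.6805


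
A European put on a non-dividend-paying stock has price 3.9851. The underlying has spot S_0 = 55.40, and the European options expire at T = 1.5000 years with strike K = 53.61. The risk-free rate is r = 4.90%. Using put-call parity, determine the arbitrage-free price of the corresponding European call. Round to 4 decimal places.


Put-call parity: C - P = S_0 * exp(-qT) - K * exp(-rT).
S_0 * exp(-qT) = 55.4000 * 1.00000000 = 55.40000000
K * exp(-rT) = 53.6100 * 0.92913615 = 49.81098878
C = P + S*exp(-qT) - K*exp(-rT)
C = 3.9851 + 55.40000000 - 49.81098878 = 9.5741

Answer: Call price = 9.5741
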